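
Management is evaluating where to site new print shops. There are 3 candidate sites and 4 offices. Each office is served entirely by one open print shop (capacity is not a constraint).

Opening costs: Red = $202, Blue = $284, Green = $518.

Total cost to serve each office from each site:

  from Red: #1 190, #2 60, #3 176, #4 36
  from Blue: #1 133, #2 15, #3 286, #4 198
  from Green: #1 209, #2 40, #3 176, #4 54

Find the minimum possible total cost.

For any fixed open set, each office goes to its cheapest open site; total = fixed + service.
{Red}: #1→Red 190, #2→Red 60, #3→Red 176, #4→Red 36. Service 462; fixed 202; total 664.
{Red, Blue}: service 360 + fixed 486 = 846
{Blue}: service 632 + fixed 284 = 916
{Red, Blue, Green}: #1→Blue 133, #2→Blue 15, #3→Red 176, #4→Red 36. Service 360; fixed 1004; total 1364.
(All 7 nonempty subsets were checked; Red only is lowest.)

Minimum total cost: 664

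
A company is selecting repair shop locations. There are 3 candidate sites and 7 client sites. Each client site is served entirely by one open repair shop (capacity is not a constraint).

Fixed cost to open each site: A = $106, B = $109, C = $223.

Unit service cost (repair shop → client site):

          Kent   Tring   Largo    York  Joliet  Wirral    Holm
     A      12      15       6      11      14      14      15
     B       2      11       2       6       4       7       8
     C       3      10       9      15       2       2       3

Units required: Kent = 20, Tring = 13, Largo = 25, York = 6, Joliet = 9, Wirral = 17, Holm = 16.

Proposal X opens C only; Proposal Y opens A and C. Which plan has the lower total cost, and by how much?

Proposal X: {C}: Kent→C 3·20=60, Tring→C 10·13=130, Largo→C 9·25=225, York→C 15·6=90, Joliet→C 2·9=18, Wirral→C 2·17=34, Holm→C 3·16=48. Service 605; fixed 223; total 828.
Proposal Y: {A, C}: Kent→C 3·20=60, Tring→C 10·13=130, Largo→A 6·25=150, York→A 11·6=66, Joliet→C 2·9=18, Wirral→C 2·17=34, Holm→C 3·16=48. Service 506; fixed 329; total 835.
Difference: |828 − 835| = 7.

Proposal X is cheaper by 7.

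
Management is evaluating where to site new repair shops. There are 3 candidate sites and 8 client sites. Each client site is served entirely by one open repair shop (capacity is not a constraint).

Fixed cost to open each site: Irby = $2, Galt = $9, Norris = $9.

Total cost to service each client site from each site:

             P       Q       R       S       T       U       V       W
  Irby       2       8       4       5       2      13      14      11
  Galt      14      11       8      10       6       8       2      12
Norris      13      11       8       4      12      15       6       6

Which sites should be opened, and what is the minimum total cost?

Open Irby and Galt; minimum total cost 53.

For any fixed open set, each client site goes to its cheapest open site; total = fixed + service.
{Irby, Galt}: P→Irby 2, Q→Irby 8, R→Irby 4, S→Irby 5, T→Irby 2, U→Galt 8, V→Galt 2, W→Irby 11. Service 42; fixed 11; total 53.
{Irby, Galt, Norris}: service 36 + fixed 20 = 56
{Irby, Norris}: service 45 + fixed 11 = 56
{Irby}: P→Irby 2, Q→Irby 8, R→Irby 4, S→Irby 5, T→Irby 2, U→Irby 13, V→Irby 14, W→Irby 11. Service 59; fixed 2; total 61.
No other subset beats 53.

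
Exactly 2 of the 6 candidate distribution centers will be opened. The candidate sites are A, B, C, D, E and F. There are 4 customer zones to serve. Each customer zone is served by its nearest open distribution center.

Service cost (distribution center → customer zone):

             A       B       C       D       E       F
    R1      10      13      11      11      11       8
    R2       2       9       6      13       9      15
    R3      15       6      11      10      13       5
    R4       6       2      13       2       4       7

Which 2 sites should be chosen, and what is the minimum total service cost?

Choose A and B; total service cost 20.

With exactly 2 open, each customer zone uses its cheapest among the chosen.
{A, B}: R1→A 10, R2→A 2, R3→B 6, R4→B 2. Service cost 20.
{A, F}: service cost 21
{A, D}: service cost 24
Among all 15 size-2 choices, {A, B} is lowest.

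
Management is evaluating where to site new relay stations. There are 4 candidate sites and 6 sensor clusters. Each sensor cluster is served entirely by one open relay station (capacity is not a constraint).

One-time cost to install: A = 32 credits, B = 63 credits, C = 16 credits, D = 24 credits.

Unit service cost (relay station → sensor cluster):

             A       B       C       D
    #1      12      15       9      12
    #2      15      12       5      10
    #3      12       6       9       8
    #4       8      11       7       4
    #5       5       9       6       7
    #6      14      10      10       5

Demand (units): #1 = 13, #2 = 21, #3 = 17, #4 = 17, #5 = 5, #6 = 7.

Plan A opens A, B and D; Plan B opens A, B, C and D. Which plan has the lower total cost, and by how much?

Plan B is cheaper by 128.

Plan A: {A, B, D}: #1→A 12·13=156, #2→D 10·21=210, #3→B 6·17=102, #4→D 4·17=68, #5→A 5·5=25, #6→D 5·7=35. Service 596; fixed 119; total 715.
Plan B: {A, B, C, D}: #1→C 9·13=117, #2→C 5·21=105, #3→B 6·17=102, #4→D 4·17=68, #5→A 5·5=25, #6→D 5·7=35. Service 452; fixed 135; total 587.
Difference: |715 − 587| = 128.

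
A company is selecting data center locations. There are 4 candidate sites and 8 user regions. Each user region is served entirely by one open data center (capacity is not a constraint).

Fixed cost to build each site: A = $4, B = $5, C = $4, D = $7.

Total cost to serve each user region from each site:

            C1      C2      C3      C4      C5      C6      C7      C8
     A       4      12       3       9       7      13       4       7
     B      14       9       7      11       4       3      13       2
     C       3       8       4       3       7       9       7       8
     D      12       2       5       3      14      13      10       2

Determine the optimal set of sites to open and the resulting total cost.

For any fixed open set, each user region goes to its cheapest open site; total = fixed + service.
{A, B, D}: C1→A 4, C2→D 2, C3→A 3, C4→D 3, C5→B 4, C6→B 3, C7→A 4, C8→B 2. Service 25; fixed 16; total 41.
{A, B, C}: service 30 + fixed 13 = 43
{B, C}: service 34 + fixed 9 = 43
{A, B, C, D}: service 24 + fixed 20 = 44
(All 15 nonempty subsets were checked; A, B and D is lowest.)

Open A, B and D; minimum total cost 41.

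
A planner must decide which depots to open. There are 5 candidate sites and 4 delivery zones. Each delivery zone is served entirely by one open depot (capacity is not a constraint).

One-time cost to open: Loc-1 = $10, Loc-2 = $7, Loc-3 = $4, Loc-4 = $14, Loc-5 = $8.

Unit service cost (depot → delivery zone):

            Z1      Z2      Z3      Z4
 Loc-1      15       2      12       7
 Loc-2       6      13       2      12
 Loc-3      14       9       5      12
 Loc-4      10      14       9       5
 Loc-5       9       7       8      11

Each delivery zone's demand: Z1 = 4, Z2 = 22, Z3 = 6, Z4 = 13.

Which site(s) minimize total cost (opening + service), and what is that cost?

For any fixed open set, each delivery zone goes to its cheapest open site; total = fixed + service.
{Loc-1, Loc-2, Loc-4}: Z1→Loc-2 6·4=24, Z2→Loc-1 2·22=44, Z3→Loc-2 2·6=12, Z4→Loc-4 5·13=65. Service 145; fixed 31; total 176.
{Loc-1, Loc-2, Loc-3, Loc-4}: Z1→Loc-2 6·4=24, Z2→Loc-1 2·22=44, Z3→Loc-2 2·6=12, Z4→Loc-4 5·13=65. Service 145; fixed 35; total 180.
{Loc-1, Loc-2, Loc-4, Loc-5}: Z1→Loc-2 6·4=24, Z2→Loc-1 2·22=44, Z3→Loc-2 2·6=12, Z4→Loc-4 5·13=65. Service 145; fixed 39; total 184.
{Loc-1, Loc-2, Loc-3, Loc-4, Loc-5}: service 145 + fixed 43 = 188
No other subset beats 176.

Open Loc-1, Loc-2 and Loc-4; minimum total cost 176.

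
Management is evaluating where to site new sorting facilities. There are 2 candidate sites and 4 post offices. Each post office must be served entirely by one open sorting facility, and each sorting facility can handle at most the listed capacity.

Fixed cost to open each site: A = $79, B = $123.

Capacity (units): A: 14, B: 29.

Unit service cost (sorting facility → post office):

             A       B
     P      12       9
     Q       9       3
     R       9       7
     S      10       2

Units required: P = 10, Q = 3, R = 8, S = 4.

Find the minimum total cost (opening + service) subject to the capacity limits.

Minimum total cost: 286

Open {B}: P→B 9·10=90, Q→B 3·3=9, R→B 7·8=56, S→B 2·4=8.
Loads: B carries 25/29. Service 163; fixed 123; total 286.
Next best feasible plan costs 365.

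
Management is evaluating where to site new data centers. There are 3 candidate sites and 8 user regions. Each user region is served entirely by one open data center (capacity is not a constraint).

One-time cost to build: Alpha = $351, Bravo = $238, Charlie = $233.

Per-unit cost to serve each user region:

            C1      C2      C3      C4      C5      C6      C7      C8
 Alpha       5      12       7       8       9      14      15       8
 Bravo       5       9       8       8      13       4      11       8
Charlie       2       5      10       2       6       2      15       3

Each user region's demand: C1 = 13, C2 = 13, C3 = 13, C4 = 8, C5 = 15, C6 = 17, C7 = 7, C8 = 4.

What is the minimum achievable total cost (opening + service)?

For any fixed open set, each user region goes to its cheapest open site; total = fixed + service.
{Charlie}: C1→Charlie 2·13=26, C2→Charlie 5·13=65, C3→Charlie 10·13=130, C4→Charlie 2·8=16, C5→Charlie 6·15=90, C6→Charlie 2·17=34, C7→Charlie 15·7=105, C8→Charlie 3·4=12. Service 478; fixed 233; total 711.
{Bravo, Charlie}: C1→Charlie 2·13=26, C2→Charlie 5·13=65, C3→Bravo 8·13=104, C4→Charlie 2·8=16, C5→Charlie 6·15=90, C6→Charlie 2·17=34, C7→Bravo 11·7=77, C8→Charlie 3·4=12. Service 424; fixed 471; total 895.
{Bravo}: C1→Bravo 5·13=65, C2→Bravo 9·13=117, C3→Bravo 8·13=104, C4→Bravo 8·8=64, C5→Bravo 13·15=195, C6→Bravo 4·17=68, C7→Bravo 11·7=77, C8→Bravo 8·4=32. Service 722; fixed 238; total 960.
{Alpha, Bravo, Charlie}: C1→Charlie 2·13=26, C2→Charlie 5·13=65, C3→Alpha 7·13=91, C4→Charlie 2·8=16, C5→Charlie 6·15=90, C6→Charlie 2·17=34, C7→Bravo 11·7=77, C8→Charlie 3·4=12. Service 411; fixed 822; total 1233.
No other subset beats 711.

Minimum total cost: 711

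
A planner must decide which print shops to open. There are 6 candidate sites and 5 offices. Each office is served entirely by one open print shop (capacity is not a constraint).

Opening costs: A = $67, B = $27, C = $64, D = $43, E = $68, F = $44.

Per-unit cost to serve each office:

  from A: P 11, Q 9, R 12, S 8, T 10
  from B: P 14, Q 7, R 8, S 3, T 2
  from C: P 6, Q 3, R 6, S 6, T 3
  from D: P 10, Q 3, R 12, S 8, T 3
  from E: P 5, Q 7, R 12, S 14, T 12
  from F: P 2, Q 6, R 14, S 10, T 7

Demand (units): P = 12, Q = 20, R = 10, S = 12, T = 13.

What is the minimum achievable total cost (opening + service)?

Minimum total cost: 340

For any fixed open set, each office goes to its cheapest open site; total = fixed + service.
{B, D, F}: P→F 2·12=24, Q→D 3·20=60, R→B 8·10=80, S→B 3·12=36, T→B 2·13=26. Service 226; fixed 114; total 340.
{B, C, F}: P→F 2·12=24, Q→C 3·20=60, R→C 6·10=60, S→B 3·12=36, T→B 2·13=26. Service 206; fixed 135; total 341.
{B, C}: P→C 6·12=72, Q→C 3·20=60, R→C 6·10=60, S→B 3·12=36, T→B 2·13=26. Service 254; fixed 91; total 345.
{A, B, C, D, E, F}: P→F 2·12=24, Q→C 3·20=60, R→C 6·10=60, S→B 3·12=36, T→B 2·13=26. Service 206; fixed 313; total 519.
No other subset beats 340.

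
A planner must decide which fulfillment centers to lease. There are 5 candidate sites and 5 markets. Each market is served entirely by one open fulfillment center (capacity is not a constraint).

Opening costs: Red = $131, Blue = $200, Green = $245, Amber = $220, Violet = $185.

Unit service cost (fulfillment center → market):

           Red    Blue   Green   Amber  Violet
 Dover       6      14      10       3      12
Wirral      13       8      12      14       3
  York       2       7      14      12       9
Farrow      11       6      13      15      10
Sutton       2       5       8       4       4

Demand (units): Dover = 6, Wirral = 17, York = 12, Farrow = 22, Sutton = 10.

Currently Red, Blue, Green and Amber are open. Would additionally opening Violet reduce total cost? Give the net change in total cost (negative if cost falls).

No — net change +100 (cost rises by 100).

Current service cost with {Red, Blue, Green, Amber}: 330.
Adding Violet: each market re-picks its cheapest; new service cost 245, saving 85.
Extra fixed cost: 185. Net change = 185 − 85 = 100.
(Totals: 1126 → 1226.)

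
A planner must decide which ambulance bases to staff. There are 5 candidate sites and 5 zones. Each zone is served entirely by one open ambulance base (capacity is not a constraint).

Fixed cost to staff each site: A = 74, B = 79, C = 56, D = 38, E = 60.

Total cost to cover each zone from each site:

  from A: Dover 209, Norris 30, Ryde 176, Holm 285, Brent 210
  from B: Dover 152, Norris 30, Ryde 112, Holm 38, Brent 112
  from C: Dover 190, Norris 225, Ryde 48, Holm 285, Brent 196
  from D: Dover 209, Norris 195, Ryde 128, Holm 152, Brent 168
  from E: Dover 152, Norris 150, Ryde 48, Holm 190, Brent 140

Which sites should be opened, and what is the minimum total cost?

Open B and C; minimum total cost 515.

For any fixed open set, each zone goes to its cheapest open site; total = fixed + service.
{B, C}: Dover→B 152, Norris→B 30, Ryde→C 48, Holm→B 38, Brent→B 112. Service 380; fixed 135; total 515.
{B, E}: service 380 + fixed 139 = 519
{B}: service 444 + fixed 79 = 523
{A, B, C, D, E}: Dover→B 152, Norris→A 30, Ryde→C 48, Holm→B 38, Brent→B 112. Service 380; fixed 307; total 687.
No other subset beats 515.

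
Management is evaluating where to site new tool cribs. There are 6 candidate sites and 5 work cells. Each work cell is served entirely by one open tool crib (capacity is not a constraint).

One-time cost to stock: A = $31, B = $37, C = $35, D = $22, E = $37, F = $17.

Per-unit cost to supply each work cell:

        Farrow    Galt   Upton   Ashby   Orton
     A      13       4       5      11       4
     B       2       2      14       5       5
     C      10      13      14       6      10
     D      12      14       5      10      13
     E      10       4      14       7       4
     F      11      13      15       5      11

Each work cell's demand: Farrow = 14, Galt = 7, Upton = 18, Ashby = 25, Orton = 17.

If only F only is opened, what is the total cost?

Each work cell is assigned to its cheapest site among the open ones.
{F}: Farrow→F 11·14=154, Galt→F 13·7=91, Upton→F 15·18=270, Ashby→F 5·25=125, Orton→F 11·17=187. Service 827; fixed 17; total 844.

Total cost: 844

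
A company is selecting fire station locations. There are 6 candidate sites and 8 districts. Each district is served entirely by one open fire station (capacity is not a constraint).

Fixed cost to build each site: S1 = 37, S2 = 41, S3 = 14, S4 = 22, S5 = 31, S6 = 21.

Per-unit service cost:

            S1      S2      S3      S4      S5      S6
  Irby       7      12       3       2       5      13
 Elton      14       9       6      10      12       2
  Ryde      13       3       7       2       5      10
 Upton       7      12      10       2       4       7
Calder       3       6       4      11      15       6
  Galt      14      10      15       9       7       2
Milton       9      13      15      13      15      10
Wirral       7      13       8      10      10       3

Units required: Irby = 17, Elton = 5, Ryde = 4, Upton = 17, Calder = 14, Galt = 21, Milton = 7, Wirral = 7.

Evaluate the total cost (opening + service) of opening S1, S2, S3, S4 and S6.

Each district is assigned to its cheapest site among the open ones.
{S1, S2, S3, S4, S6}: Irby→S4 2·17=34, Elton→S6 2·5=10, Ryde→S4 2·4=8, Upton→S4 2·17=34, Calder→S1 3·14=42, Galt→S6 2·21=42, Milton→S1 9·7=63, Wirral→S6 3·7=21. Service 254; fixed 135; total 389.

Total cost: 389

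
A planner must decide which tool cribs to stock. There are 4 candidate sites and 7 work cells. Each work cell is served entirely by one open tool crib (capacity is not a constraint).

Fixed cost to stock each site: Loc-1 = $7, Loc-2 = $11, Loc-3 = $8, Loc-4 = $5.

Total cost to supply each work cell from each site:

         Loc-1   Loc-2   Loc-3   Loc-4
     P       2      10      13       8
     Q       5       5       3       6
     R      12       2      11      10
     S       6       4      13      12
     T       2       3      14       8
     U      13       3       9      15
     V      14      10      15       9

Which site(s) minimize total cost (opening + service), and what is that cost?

Open Loc-1 and Loc-2; minimum total cost 46.

For any fixed open set, each work cell goes to its cheapest open site; total = fixed + service.
{Loc-1, Loc-2}: P→Loc-1 2, Q→Loc-1 5, R→Loc-2 2, S→Loc-2 4, T→Loc-1 2, U→Loc-2 3, V→Loc-2 10. Service 28; fixed 18; total 46.
{Loc-2}: P→Loc-2 10, Q→Loc-2 5, R→Loc-2 2, S→Loc-2 4, T→Loc-2 3, U→Loc-2 3, V→Loc-2 10. Service 37; fixed 11; total 48.
{Loc-1, Loc-2, Loc-4}: P→Loc-1 2, Q→Loc-1 5, R→Loc-2 2, S→Loc-2 4, T→Loc-1 2, U→Loc-2 3, V→Loc-4 9. Service 27; fixed 23; total 50.
{Loc-1, Loc-2, Loc-3, Loc-4}: service 25 + fixed 31 = 56
(All 15 nonempty subsets were checked; Loc-1 and Loc-2 is lowest.)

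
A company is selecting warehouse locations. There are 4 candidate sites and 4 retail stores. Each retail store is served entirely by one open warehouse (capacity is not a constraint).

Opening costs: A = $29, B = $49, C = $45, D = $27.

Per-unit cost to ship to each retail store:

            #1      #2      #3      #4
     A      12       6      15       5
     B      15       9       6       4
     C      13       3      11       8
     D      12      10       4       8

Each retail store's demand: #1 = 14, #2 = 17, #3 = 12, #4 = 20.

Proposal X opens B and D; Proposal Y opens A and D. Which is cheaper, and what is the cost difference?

Proposal Y is cheaper by 51.

Proposal X: {B, D}: #1→D 12·14=168, #2→B 9·17=153, #3→D 4·12=48, #4→B 4·20=80. Service 449; fixed 76; total 525.
Proposal Y: {A, D}: #1→A 12·14=168, #2→A 6·17=102, #3→D 4·12=48, #4→A 5·20=100. Service 418; fixed 56; total 474.
Difference: |525 − 474| = 51.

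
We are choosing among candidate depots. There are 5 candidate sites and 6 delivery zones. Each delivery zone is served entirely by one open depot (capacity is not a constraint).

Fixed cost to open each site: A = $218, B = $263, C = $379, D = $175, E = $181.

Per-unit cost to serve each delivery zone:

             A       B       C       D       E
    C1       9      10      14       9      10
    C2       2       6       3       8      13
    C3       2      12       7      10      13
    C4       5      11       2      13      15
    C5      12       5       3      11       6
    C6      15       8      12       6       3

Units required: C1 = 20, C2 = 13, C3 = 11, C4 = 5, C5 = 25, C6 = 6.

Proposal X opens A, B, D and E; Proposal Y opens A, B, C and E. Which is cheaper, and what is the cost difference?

Proposal X is cheaper by 139.

Proposal X: {A, B, D, E}: C1→A 9·20=180, C2→A 2·13=26, C3→A 2·11=22, C4→A 5·5=25, C5→B 5·25=125, C6→E 3·6=18. Service 396; fixed 837; total 1233.
Proposal Y: {A, B, C, E}: C1→A 9·20=180, C2→A 2·13=26, C3→A 2·11=22, C4→C 2·5=10, C5→C 3·25=75, C6→E 3·6=18. Service 331; fixed 1041; total 1372.
Difference: |1233 − 1372| = 139.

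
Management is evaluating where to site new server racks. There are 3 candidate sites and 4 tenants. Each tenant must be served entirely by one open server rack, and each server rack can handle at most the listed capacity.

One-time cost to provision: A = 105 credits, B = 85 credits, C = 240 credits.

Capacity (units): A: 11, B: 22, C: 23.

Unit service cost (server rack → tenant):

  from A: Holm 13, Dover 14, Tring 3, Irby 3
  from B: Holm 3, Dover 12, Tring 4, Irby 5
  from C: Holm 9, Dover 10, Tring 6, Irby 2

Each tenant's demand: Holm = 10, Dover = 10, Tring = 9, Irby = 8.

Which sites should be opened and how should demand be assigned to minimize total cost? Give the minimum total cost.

Minimum total cost: 507

Open {B, C}: Holm→B 3·10=30, Dover→C 10·10=100, Tring→B 4·9=36, Irby→C 2·8=16.
Loads: B carries 19/22, C carries 18/23. Service 182; fixed 325; total 507.
Next best feasible plan costs 545.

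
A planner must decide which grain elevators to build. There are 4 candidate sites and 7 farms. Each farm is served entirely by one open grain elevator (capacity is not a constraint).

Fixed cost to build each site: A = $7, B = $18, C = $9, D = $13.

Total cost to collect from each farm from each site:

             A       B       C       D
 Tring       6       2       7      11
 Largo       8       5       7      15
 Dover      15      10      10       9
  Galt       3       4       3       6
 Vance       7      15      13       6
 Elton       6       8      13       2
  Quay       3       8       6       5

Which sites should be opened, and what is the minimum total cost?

Open A only; minimum total cost 55.

For any fixed open set, each farm goes to its cheapest open site; total = fixed + service.
{A}: Tring→A 6, Largo→A 8, Dover→A 15, Galt→A 3, Vance→A 7, Elton→A 6, Quay→A 3. Service 48; fixed 7; total 55.
{A, D}: Tring→A 6, Largo→A 8, Dover→D 9, Galt→A 3, Vance→D 6, Elton→D 2, Quay→A 3. Service 37; fixed 20; total 57.
{A, C}: service 42 + fixed 16 = 58
{A, B, C, D}: service 30 + fixed 47 = 77
(All 15 nonempty subsets were checked; A only is lowest.)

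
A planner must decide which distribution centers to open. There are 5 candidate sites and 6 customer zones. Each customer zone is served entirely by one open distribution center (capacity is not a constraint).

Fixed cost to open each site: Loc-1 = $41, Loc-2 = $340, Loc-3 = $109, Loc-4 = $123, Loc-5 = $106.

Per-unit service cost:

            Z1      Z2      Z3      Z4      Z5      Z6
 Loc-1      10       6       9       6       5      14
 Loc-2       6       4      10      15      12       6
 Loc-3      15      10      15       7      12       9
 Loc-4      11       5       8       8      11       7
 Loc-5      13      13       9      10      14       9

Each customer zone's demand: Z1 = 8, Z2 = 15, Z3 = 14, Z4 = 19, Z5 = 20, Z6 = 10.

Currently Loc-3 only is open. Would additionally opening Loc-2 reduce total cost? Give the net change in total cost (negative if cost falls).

No — net change +78 (cost rises by 78).

Current service cost with {Loc-3}: 943.
Adding Loc-2: each customer zone re-picks its cheapest; new service cost 681, saving 262.
Extra fixed cost: 340. Net change = 340 − 262 = 78.
(Totals: 1052 → 1130.)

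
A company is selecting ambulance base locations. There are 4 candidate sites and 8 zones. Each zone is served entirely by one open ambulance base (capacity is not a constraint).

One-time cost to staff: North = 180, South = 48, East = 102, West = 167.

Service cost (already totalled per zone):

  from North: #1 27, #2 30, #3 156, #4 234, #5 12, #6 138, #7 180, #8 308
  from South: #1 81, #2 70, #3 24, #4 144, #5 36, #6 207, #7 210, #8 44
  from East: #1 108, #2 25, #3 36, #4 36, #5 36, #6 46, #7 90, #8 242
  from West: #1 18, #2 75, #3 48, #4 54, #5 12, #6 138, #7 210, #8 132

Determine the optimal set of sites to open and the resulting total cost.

For any fixed open set, each zone goes to its cheapest open site; total = fixed + service.
{South, East}: #1→South 81, #2→East 25, #3→South 24, #4→East 36, #5→South 36, #6→East 46, #7→East 90, #8→South 44. Service 382; fixed 150; total 532.
{South, East, West}: #1→West 18, #2→East 25, #3→South 24, #4→East 36, #5→West 12, #6→East 46, #7→East 90, #8→South 44. Service 295; fixed 317; total 612.
{North, South, East}: service 304 + fixed 330 = 634
{North, South, East, West}: service 295 + fixed 497 = 792
(All 15 nonempty subsets were checked; South and East is lowest.)

Open South and East; minimum total cost 532.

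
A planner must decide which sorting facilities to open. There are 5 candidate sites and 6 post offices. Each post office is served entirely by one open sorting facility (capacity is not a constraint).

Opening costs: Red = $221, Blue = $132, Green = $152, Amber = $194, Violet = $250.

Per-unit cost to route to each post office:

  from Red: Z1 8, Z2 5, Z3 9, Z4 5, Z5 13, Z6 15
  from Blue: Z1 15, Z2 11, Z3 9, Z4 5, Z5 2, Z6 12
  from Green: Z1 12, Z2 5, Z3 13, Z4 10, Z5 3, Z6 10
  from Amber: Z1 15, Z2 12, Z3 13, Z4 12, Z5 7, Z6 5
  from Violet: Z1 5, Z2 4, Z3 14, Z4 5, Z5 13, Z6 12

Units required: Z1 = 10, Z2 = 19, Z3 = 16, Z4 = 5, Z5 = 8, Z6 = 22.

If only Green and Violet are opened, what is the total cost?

Each post office is assigned to its cheapest site among the open ones.
{Green, Violet}: Z1→Violet 5·10=50, Z2→Violet 4·19=76, Z3→Green 13·16=208, Z4→Violet 5·5=25, Z5→Green 3·8=24, Z6→Green 10·22=220. Service 603; fixed 402; total 1005.

Total cost: 1005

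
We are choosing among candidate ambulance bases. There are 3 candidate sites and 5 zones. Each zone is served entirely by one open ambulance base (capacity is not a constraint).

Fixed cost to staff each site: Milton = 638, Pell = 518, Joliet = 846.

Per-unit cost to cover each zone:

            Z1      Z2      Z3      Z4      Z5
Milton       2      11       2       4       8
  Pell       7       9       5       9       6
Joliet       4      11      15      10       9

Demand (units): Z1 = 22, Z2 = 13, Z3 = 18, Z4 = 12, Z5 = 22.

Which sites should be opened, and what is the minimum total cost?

Open Milton only; minimum total cost 1085.

For any fixed open set, each zone goes to its cheapest open site; total = fixed + service.
{Milton}: Z1→Milton 2·22=44, Z2→Milton 11·13=143, Z3→Milton 2·18=36, Z4→Milton 4·12=48, Z5→Milton 8·22=176. Service 447; fixed 638; total 1085.
{Pell}: service 601 + fixed 518 = 1119
{Milton, Pell}: service 377 + fixed 1156 = 1533
{Milton, Pell, Joliet}: service 377 + fixed 2002 = 2379
No other subset beats 1085.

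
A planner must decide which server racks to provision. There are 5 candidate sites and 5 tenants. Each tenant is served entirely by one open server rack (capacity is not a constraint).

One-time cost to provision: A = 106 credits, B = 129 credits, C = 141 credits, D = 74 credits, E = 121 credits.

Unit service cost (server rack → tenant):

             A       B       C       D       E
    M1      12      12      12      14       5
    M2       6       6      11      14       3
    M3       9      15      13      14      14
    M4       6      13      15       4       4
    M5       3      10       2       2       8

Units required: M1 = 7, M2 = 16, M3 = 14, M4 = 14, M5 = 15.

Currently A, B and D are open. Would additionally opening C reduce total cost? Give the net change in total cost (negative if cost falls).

No — net change +141 (cost rises by 141).

Current service cost with {A, B, D}: 392.
Adding C: each tenant re-picks its cheapest; new service cost 392, saving 0.
Extra fixed cost: 141. Net change = 141 − 0 = 141.
(Totals: 701 → 842.)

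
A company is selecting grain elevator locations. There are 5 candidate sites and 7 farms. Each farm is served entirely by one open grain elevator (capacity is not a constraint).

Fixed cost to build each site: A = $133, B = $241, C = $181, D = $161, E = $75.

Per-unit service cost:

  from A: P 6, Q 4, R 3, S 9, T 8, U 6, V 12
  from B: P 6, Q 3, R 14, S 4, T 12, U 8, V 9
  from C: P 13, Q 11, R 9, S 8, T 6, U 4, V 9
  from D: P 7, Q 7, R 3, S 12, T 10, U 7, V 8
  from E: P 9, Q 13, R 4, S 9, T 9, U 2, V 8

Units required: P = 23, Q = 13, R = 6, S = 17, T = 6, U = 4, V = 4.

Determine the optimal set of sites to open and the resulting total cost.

For any fixed open set, each farm goes to its cheapest open site; total = fixed + service.
{A}: P→A 6·23=138, Q→A 4·13=52, R→A 3·6=18, S→A 9·17=153, T→A 8·6=48, U→A 6·4=24, V→A 12·4=48. Service 481; fixed 133; total 614.
{A, E}: service 449 + fixed 208 = 657
{B, E}: service 363 + fixed 316 = 679
{A, B, C, D, E}: P→A 6·23=138, Q→B 3·13=39, R→A 3·6=18, S→B 4·17=68, T→C 6·6=36, U→E 2·4=8, V→D 8·4=32. Service 339; fixed 791; total 1130.
No other subset beats 614.

Open A only; minimum total cost 614.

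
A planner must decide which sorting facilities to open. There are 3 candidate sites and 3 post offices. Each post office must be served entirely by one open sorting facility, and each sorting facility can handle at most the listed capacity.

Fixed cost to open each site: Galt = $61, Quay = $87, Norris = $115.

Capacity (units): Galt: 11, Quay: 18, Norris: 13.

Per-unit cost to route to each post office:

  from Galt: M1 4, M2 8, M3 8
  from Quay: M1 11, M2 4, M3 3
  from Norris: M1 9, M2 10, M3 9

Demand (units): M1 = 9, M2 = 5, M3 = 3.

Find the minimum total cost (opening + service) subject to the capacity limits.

Open {Galt, Quay}: M1→Galt 4·9=36, M2→Quay 4·5=20, M3→Quay 3·3=9.
Loads: Galt carries 9/11, Quay carries 8/18. Service 65; fixed 148; total 213.
Next best feasible plan costs 215.

Minimum total cost: 213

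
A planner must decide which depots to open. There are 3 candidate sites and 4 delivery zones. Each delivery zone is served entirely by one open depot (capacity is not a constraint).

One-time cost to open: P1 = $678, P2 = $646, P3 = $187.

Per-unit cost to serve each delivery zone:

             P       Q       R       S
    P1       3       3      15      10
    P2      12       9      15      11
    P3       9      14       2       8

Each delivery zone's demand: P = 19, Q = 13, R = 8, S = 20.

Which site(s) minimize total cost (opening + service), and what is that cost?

For any fixed open set, each delivery zone goes to its cheapest open site; total = fixed + service.
{P3}: P→P3 9·19=171, Q→P3 14·13=182, R→P3 2·8=16, S→P3 8·20=160. Service 529; fixed 187; total 716.
{P1}: P→P1 3·19=57, Q→P1 3·13=39, R→P1 15·8=120, S→P1 10·20=200. Service 416; fixed 678; total 1094.
{P1, P3}: service 272 + fixed 865 = 1137
{P1, P2, P3}: P→P1 3·19=57, Q→P1 3·13=39, R→P3 2·8=16, S→P3 8·20=160. Service 272; fixed 1511; total 1783.
No other subset beats 716.

Open P3 only; minimum total cost 716.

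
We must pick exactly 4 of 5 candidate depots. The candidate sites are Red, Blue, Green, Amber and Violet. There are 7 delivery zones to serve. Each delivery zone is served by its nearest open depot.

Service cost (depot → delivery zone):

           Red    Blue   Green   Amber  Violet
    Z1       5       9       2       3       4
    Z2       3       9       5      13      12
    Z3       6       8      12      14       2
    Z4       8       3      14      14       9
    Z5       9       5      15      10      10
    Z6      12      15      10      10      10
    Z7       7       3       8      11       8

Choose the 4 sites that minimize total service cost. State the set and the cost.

Choose Red, Blue, Green and Violet; total service cost 28.

With exactly 4 open, each delivery zone uses its cheapest among the chosen.
{Red, Blue, Green, Violet}: Z1→Green 2, Z2→Red 3, Z3→Violet 2, Z4→Blue 3, Z5→Blue 5, Z6→Green 10, Z7→Blue 3. Service cost 28.
{Red, Blue, Amber, Violet}: service cost 29
{Blue, Green, Amber, Violet}: service cost 30
Among all 5 size-4 choices, {Red, Blue, Green, Violet} is lowest.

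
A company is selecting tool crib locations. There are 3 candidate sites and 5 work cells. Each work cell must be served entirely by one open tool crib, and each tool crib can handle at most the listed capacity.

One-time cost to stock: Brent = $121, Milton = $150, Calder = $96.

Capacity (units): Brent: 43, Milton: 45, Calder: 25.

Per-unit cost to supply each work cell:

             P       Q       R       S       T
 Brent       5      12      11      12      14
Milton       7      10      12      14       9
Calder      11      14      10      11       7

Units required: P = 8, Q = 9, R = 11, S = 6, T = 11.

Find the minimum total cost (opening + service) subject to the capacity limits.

Open {Milton}: P→Milton 7·8=56, Q→Milton 10·9=90, R→Milton 12·11=132, S→Milton 14·6=84, T→Milton 9·11=99.
Loads: Milton carries 45/45. Service 461; fixed 150; total 611.
Next best feasible plan costs 624.

Minimum total cost: 611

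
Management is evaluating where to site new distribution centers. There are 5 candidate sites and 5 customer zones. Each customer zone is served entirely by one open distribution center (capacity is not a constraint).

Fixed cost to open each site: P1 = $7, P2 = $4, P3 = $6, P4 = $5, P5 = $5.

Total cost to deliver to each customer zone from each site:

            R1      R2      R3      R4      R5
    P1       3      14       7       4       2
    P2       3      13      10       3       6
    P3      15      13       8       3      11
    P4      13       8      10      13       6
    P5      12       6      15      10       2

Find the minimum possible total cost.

For any fixed open set, each customer zone goes to its cheapest open site; total = fixed + service.
{P2, P5}: R1→P2 3, R2→P5 6, R3→P2 10, R4→P2 3, R5→P5 2. Service 24; fixed 9; total 33.
{P1, P5}: R1→P1 3, R2→P5 6, R3→P1 7, R4→P1 4, R5→P1 2. Service 22; fixed 12; total 34.
{P1, P4}: service 24 + fixed 12 = 36
{P1, P2, P3, P4, P5}: R1→P1 3, R2→P5 6, R3→P1 7, R4→P2 3, R5→P1 2. Service 21; fixed 27; total 48.
No other subset beats 33.

Minimum total cost: 33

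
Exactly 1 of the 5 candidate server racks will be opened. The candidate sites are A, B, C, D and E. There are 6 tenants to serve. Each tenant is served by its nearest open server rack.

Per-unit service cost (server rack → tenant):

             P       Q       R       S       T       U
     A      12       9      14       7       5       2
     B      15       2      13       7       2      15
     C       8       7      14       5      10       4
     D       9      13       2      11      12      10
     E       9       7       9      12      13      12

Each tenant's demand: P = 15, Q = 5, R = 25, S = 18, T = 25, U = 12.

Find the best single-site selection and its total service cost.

Choose A only; total service cost 850.

With exactly 1 open, each tenant uses its cheapest among the chosen.
{A}: P→A 12·15=180, Q→A 9·5=45, R→A 14·25=350, S→A 7·18=126, T→A 5·25=125, U→A 2·12=24. Service cost 850.
{D}: service cost 868
{C}: service cost 893
Among all 5 size-1 choices, {A} is lowest.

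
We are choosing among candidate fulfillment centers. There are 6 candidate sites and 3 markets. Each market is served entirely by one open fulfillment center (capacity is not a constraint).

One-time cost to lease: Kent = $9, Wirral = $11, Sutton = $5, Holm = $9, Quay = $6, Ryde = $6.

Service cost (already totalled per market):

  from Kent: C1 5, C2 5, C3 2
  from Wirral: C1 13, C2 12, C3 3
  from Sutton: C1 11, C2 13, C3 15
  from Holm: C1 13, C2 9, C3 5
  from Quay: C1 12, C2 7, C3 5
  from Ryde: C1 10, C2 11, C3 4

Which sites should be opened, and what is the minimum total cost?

Open Kent only; minimum total cost 21.

For any fixed open set, each market goes to its cheapest open site; total = fixed + service.
{Kent}: C1→Kent 5, C2→Kent 5, C3→Kent 2. Service 12; fixed 9; total 21.
{Kent, Sutton}: service 12 + fixed 14 = 26
{Kent, Quay}: C1→Kent 5, C2→Kent 5, C3→Kent 2. Service 12; fixed 15; total 27.
{Kent, Wirral, Sutton, Holm, Quay, Ryde}: service 12 + fixed 46 = 58
No other subset beats 21.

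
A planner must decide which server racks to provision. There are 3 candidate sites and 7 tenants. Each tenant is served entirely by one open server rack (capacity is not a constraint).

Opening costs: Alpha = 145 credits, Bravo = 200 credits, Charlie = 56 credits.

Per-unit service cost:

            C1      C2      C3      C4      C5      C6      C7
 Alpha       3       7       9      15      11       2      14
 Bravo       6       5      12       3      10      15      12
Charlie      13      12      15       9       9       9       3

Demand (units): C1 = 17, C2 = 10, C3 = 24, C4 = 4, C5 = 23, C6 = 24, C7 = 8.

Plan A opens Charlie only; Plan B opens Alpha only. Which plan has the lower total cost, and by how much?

Plan B is cheaper by 285.

Plan A: {Charlie}: C1→Charlie 13·17=221, C2→Charlie 12·10=120, C3→Charlie 15·24=360, C4→Charlie 9·4=36, C5→Charlie 9·23=207, C6→Charlie 9·24=216, C7→Charlie 3·8=24. Service 1184; fixed 56; total 1240.
Plan B: {Alpha}: C1→Alpha 3·17=51, C2→Alpha 7·10=70, C3→Alpha 9·24=216, C4→Alpha 15·4=60, C5→Alpha 11·23=253, C6→Alpha 2·24=48, C7→Alpha 14·8=112. Service 810; fixed 145; total 955.
Difference: |1240 − 955| = 285.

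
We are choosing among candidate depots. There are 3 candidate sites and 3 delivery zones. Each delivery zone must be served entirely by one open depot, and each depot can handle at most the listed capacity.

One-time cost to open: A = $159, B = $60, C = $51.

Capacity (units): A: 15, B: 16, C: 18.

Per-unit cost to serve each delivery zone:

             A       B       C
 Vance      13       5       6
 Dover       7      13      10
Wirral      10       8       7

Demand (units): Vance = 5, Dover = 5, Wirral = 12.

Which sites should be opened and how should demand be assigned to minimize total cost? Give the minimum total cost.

Minimum total cost: 270

Open {B, C}: Vance→B 5·5=25, Dover→C 10·5=50, Wirral→C 7·12=84.
Loads: B carries 5/16, C carries 17/18. Service 159; fixed 111; total 270.
Next best feasible plan costs 285.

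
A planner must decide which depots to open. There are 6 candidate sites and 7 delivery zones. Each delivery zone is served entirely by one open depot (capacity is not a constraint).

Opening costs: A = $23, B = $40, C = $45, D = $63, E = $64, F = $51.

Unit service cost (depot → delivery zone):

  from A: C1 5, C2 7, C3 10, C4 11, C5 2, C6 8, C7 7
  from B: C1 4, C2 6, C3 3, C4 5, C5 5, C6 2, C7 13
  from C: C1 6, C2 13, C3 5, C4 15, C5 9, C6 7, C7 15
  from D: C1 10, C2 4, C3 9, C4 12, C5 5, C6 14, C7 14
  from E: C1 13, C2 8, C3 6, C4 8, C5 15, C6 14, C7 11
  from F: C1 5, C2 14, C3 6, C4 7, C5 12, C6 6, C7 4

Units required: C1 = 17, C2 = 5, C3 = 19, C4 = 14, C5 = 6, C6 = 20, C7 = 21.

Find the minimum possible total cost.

For any fixed open set, each delivery zone goes to its cheapest open site; total = fixed + service.
{B, F}: C1→B 4·17=68, C2→B 6·5=30, C3→B 3·19=57, C4→B 5·14=70, C5→B 5·6=30, C6→B 2·20=40, C7→F 4·21=84. Service 379; fixed 91; total 470.
{A, B, F}: C1→B 4·17=68, C2→B 6·5=30, C3→B 3·19=57, C4→B 5·14=70, C5→A 2·6=12, C6→B 2·20=40, C7→F 4·21=84. Service 361; fixed 114; total 475.
{A, B}: C1→B 4·17=68, C2→B 6·5=30, C3→B 3·19=57, C4→B 5·14=70, C5→A 2·6=12, C6→B 2·20=40, C7→A 7·21=147. Service 424; fixed 63; total 487.
{A, B, C, D, E, F}: service 351 + fixed 286 = 637
No other subset beats 470.

Minimum total cost: 470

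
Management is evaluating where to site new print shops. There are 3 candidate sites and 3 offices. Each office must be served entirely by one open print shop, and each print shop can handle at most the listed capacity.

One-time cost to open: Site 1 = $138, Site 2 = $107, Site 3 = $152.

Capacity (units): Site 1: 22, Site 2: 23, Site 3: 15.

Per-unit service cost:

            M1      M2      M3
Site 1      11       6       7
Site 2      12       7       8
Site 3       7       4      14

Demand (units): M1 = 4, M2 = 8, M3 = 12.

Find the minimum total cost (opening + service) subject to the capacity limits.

Minimum total cost: 415

Open {Site 2, Site 3}: M1→Site 3 7·4=28, M2→Site 3 4·8=32, M3→Site 2 8·12=96.
Loads: Site 2 carries 12/23, Site 3 carries 12/15. Service 156; fixed 259; total 415.
Next best feasible plan costs 425.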